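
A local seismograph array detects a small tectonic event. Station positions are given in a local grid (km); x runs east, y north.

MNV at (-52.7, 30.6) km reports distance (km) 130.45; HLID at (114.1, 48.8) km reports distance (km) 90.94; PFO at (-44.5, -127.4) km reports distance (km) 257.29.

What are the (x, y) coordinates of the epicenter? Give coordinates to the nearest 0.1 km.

49.0 km east, 112.3 km north

Circle about each station: (x + 52.7)² + (y − 30.6)² = 130.45²; (x − 114.1)² + (y − 48.8)² = 90.94²; (x + 44.5)² + (y + 127.4)² = 257.29².
Subtracting pairs of circle equations eliminates x²+y² and gives linear equations (the radical axes):
333.6 x + 36.4 y = 20433.72
16.4 x − 316.0 y = -34683.58
Solving the 2×2 system: x ≈ 49.0, y ≈ 112.3 km.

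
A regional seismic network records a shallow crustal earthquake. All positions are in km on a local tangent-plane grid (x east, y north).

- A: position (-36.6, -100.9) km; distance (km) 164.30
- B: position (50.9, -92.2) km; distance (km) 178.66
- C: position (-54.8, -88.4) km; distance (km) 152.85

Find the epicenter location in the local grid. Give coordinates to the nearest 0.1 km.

(-36.9, 63.4)

Circle about each station: (x + 36.6)² + (y + 100.9)² = 164.30²; (x − 50.9)² + (y + 92.2)² = 178.66²; (x + 54.8)² + (y + 88.4)² = 152.85².
Subtracting the A equation from the B and C equations removes the quadratic terms:
175.0 x + 17.4 y = -5353.63
-36.4 x + 25.0 y = 2928.60
Solving the 2×2 system: x ≈ -36.9, y ≈ 63.4 km.
Check against A (with the unrounded x, y): √((x + 36.6)²+(y + 100.9)²) = 164.32 ≈ 164.30 km. ✓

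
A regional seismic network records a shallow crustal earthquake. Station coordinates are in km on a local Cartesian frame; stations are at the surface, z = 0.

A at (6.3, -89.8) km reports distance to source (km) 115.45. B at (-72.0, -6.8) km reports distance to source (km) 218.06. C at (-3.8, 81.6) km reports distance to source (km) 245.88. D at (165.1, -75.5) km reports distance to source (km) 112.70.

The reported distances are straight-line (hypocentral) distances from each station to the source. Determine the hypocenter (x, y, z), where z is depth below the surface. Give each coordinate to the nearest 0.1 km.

Each station gives a sphere (x−x_i)² + (y−y_i)² + z² = d_i² (stations at z=0).
Subtracting the A sphere from B and C: z² cancels, leaving linear equations in x and y:
-156.6 x + 166.0 y = -37094.95
-20.2 x + 342.8 y = -48559.00
Solving: x ≈ 92.498, y ≈ -136.203 km (keep extra digits for the depth step; rounded: 92.5, -136.2).
Then from the A sphere: z² = 115.45² − (x − 6.3)² − (y + 89.8)² with x = 92.498, y = -136.203, so z ≈ 61.199 ≈ 61.2 km.
Check against D (with the unrounded solution): distance 112.70 ≈ 112.70 km. ✓

x ≈ 92.5 km, y ≈ -136.2 km, depth ≈ 61.2 km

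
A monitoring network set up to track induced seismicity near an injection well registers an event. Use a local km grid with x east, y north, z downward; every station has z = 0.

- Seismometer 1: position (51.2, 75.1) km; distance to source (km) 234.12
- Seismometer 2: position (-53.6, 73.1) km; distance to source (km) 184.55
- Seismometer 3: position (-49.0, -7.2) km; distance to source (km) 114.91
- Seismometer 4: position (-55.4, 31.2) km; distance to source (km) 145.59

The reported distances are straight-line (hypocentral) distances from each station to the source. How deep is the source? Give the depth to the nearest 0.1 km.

Each station gives a sphere (x−x_i)² + (y−y_i)² + z² = d_i² (stations at z=0).
Subtracting the Seismometer 1 sphere from Seismometer 2 and Seismometer 3: z² cancels, leaving linear equations in x and y:
-209.6 x − 4.0 y = 20708.59
-200.4 x − 164.6 y = 35799.26
Solving: x ≈ -96.901, y ≈ -99.515 km (keep extra digits for the depth step; rounded: -96.9, -99.5).
Then from the Seismometer 1 sphere: z² = 234.12² − (x − 51.2)² − (y − 75.1)² with x = -96.901, y = -99.515, so z ≈ 48.866 ≈ 48.9 km.

z ≈ 48.9 km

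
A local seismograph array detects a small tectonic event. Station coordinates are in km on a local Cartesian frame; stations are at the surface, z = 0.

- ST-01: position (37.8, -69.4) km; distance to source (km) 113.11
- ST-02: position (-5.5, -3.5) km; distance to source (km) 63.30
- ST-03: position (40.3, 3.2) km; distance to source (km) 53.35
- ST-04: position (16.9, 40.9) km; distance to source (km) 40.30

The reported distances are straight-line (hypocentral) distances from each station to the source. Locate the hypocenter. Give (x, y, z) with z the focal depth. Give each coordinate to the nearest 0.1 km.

x ≈ 24.8 km, y ≈ 35.9 km, depth ≈ 39.2 km

Each station gives a sphere (x−x_i)² + (y−y_i)² + z² = d_i² (stations at z=0).
Subtracting the ST-01 sphere from ST-02 and ST-03: z² cancels, leaving linear equations in x and y:
-86.6 x + 131.8 y = 2584.28
5.0 x + 145.2 y = 5336.78
Solving: x ≈ 24.797, y ≈ 35.901 km (keep extra digits for the depth step; rounded: 24.8, 35.9).
Then from the ST-01 sphere: z² = 113.11² − (x − 37.8)² − (y + 69.4)² with x = 24.797, y = 35.901, so z ≈ 39.198 ≈ 39.2 km.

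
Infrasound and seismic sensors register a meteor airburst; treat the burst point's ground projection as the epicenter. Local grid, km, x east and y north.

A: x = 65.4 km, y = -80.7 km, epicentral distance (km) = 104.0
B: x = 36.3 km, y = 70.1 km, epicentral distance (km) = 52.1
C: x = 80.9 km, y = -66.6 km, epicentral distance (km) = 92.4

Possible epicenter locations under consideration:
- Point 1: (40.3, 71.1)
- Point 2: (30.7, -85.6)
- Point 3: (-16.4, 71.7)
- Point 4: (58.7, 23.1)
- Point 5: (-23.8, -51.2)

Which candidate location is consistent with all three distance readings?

Point 4

For each candidate, compare |candidate − station| to the reported distance:
Point 1: residuals A 49.9, B 48.0, C 51.2 → max 51.2 km
Point 2: residuals A 69.0, B 103.7, C 38.7 → max 103.7 km
Point 3: residuals A 69.0, B 0.6, C 76.7 → max 76.7 km
Point 4: residuals A 0.0, B 0.0, C 0.0 → max 0.0 km
Point 5: residuals A 10.0, B 83.3, C 13.4 → max 83.3 km
Only Point 4 has all residuals ≈ 0.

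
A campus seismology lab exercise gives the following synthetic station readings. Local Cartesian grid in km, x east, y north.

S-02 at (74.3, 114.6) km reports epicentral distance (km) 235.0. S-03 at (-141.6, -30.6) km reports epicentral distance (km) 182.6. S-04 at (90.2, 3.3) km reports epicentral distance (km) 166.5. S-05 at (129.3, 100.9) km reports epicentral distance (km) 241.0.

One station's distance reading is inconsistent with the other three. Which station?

Solve using three stations at a time. Using S-02, S-03, S-05 (subtract circle equations pairwise → linear system) gives (x, y) ≈ (20.6, -114.0).
Distances from that point to each station vs reported:
  S-02: calculated 234.8 vs reported 235.0 → residual 0.2 km
  S-03: calculated 182.4 vs reported 182.6 → residual 0.2 km
  S-04: calculated 136.4 vs reported 166.5 → residual 30.1 km
  S-05: calculated 240.8 vs reported 241.0 → residual 0.2 km
S-02, S-03, S-05 are mutually consistent (residuals ≈ 0); S-04 is off by 30.1 km.

S-04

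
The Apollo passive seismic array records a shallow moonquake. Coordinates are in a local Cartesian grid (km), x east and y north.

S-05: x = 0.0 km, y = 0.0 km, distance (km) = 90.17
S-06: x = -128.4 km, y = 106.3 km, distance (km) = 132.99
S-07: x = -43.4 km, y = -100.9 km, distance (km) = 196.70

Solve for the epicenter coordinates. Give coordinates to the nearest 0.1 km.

Circle about each station: x² + y² = 90.17²; (x + 128.4)² + (y − 106.3)² = 132.99²; (x + 43.4)² + (y + 100.9)² = 196.70².
Subtracting the S-05 equation from the S-06 and S-07 equations removes the quadratic terms:
-256.8 x + 212.6 y = 18230.54
-86.8 x − 201.8 y = -18495.89
Solving the 2×2 system: x ≈ 3.6, y ≈ 90.1 km.
Check against S-05 (with the unrounded x, y): √(x²+y²) = 90.18 ≈ 90.17 km. ✓

x ≈ 3.6 km, y ≈ 90.1 km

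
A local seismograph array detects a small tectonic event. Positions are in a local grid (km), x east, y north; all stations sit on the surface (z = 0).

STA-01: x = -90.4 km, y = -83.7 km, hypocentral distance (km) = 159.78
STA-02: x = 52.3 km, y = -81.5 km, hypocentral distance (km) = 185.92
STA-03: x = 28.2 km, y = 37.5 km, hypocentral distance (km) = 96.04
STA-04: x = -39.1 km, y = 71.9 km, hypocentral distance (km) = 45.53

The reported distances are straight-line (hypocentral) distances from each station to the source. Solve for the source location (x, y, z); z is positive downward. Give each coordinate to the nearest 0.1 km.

Each station gives a sphere (x−x_i)² + (y−y_i)² + z² = d_i² (stations at z=0).
Subtracting the STA-01 sphere from STA-02 and STA-03: z² cancels, leaving linear equations in x and y:
285.4 x + 4.4 y = -14836.91
237.2 x + 242.4 y = 3329.61
Solving: x ≈ -52.998, y ≈ 65.597 km (keep extra digits for the depth step; rounded: -53.0, 65.6).
Then from the STA-01 sphere: z² = 159.78² − (x + 90.4)² − (y + 83.7)² with x = -52.998, y = 65.597, so z ≈ 42.909 ≈ 42.9 km.

x ≈ -53.0 km, y ≈ 65.6 km, depth ≈ 42.9 km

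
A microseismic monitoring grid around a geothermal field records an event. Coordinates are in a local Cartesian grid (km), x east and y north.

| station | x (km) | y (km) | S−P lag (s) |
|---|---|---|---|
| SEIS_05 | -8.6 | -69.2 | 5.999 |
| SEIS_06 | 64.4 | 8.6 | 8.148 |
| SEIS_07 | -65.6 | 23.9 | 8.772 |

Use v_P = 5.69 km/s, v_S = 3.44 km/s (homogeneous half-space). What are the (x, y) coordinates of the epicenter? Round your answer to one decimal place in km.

(-1.5, -17.5)

Distance from S−P lag: d = Δt · v_P v_S / (v_P − v_S) = Δt · (5.69·3.44)/(5.69−3.44) ≈ 8.6994·Δt.
So d_SEIS_05 = 52.19, d_SEIS_06 = 70.88, d_SEIS_07 = 76.31 km.
Circle about each station: (x + 8.6)² + (y + 69.2)² = 52.19²; (x − 64.4)² + (y − 8.6)² = 70.88²; (x + 65.6)² + (y − 23.9)² = 76.31².
Subtracting the SEIS_05 equation from the SEIS_06 and SEIS_07 equations removes the quadratic terms:
146.0 x + 155.6 y = -2941.46
-114.0 x + 186.2 y = -3087.45
Solving the 2×2 system: x ≈ -1.5, y ≈ -17.5 km.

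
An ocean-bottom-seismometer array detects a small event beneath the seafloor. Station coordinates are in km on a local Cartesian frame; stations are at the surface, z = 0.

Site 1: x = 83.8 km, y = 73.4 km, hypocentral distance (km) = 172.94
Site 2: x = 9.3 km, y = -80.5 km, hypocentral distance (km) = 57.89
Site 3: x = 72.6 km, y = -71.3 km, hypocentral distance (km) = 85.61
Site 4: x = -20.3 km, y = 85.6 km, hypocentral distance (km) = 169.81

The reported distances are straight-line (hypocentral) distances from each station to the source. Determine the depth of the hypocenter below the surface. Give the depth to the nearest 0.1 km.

z ≈ 57.2 km

Each station gives a sphere (x−x_i)² + (y−y_i)² + z² = d_i² (stations at z=0).
Subtracting the Site 1 sphere from Site 2 and Site 3: z² cancels, leaving linear equations in x and y:
-149.0 x − 307.8 y = 20713.73
-22.4 x − 289.4 y = 20523.62
Solving: x ≈ 8.906, y ≈ -71.607 km (keep extra digits for the depth step; rounded: 8.9, -71.6).
Then from the Site 1 sphere: z² = 172.94² − (x − 83.8)² − (y − 73.4)² with x = 8.906, y = -71.607, so z ≈ 57.202 ≈ 57.2 km.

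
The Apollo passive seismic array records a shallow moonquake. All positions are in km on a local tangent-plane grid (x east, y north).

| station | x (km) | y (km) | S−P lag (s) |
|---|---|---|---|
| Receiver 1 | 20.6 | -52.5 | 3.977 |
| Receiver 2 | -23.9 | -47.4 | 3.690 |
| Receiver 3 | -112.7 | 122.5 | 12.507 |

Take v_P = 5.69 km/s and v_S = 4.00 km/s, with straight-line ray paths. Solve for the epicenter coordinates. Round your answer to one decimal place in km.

Distance from S−P lag: d = Δt · v_P v_S / (v_P − v_S) = Δt · (5.69·4.00)/(5.69−4.00) ≈ 13.4675·Δt.
So d_Receiver 1 = 53.56, d_Receiver 2 = 49.69, d_Receiver 3 = 168.44 km.
Circle about each station: (x − 20.6)² + (y + 52.5)² = 53.56²; (x + 23.9)² + (y + 47.4)² = 49.69²; (x + 112.7)² + (y − 122.5)² = 168.44².
Subtracting the Receiver 1 equation from the Receiver 2 and Receiver 3 equations removes the quadratic terms:
-89.0 x + 10.2 y = 36.94
-266.6 x + 350.0 y = -976.43
Solving the 2×2 system: x ≈ -0.8, y ≈ -3.4 km.

(-0.8, -3.4)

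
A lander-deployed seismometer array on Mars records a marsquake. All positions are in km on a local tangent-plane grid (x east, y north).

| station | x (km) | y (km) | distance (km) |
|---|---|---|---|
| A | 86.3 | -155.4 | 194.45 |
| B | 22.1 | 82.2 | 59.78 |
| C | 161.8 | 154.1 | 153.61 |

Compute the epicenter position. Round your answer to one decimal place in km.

Circle about each station: (x − 86.3)² + (y + 155.4)² = 194.45²; (x − 22.1)² + (y − 82.2)² = 59.78²; (x − 161.8)² + (y − 154.1)² = 153.61².
Subtracting pairs of circle equations eliminates x²+y² and gives linear equations (the radical axes):
-128.4 x + 475.2 y = 9885.55
151.0 x + 619.0 y = 32543.97
Solving the 2×2 system: x ≈ 61.8, y ≈ 37.5 km.
Check against A (with the unrounded x, y): √((x − 86.3)²+(y + 155.4)²) = 194.45 ≈ 194.45 km. ✓

x ≈ 61.8 km, y ≈ 37.5 km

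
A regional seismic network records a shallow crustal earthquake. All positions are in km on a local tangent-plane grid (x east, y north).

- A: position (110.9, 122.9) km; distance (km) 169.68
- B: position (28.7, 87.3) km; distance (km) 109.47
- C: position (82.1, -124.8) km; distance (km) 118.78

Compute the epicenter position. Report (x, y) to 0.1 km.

Circle about each station: (x − 110.9)² + (y − 122.9)² = 169.68²; (x − 28.7)² + (y − 87.3)² = 109.47²; (x − 82.1)² + (y + 124.8)² = 118.78².
Subtracting the A equation from the B and C equations removes the quadratic terms:
-164.4 x − 71.2 y = -2150.62
-57.6 x − 495.4 y = 9594.84
Solving the 2×2 system: x ≈ 22.6, y ≈ -22.0 km.

22.6 km east, -22.0 km north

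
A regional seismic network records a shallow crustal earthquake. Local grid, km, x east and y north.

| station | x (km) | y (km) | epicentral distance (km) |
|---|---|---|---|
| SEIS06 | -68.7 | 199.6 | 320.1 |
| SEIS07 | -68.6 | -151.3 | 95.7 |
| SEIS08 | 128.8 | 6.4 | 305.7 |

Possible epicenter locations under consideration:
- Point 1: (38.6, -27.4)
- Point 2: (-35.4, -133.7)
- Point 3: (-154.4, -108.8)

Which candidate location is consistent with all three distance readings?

For each candidate, compare |candidate − station| to the reported distance:
Point 1: residuals SEIS06 69.0, SEIS07 68.1, SEIS08 209.4 → max 209.4 km
Point 2: residuals SEIS06 14.9, SEIS07 58.1, SEIS08 89.9 → max 89.9 km
Point 3: residuals SEIS06 0.0, SEIS07 0.0, SEIS08 0.0 → max 0.0 km
Only Point 3 has all residuals ≈ 0.

Point 3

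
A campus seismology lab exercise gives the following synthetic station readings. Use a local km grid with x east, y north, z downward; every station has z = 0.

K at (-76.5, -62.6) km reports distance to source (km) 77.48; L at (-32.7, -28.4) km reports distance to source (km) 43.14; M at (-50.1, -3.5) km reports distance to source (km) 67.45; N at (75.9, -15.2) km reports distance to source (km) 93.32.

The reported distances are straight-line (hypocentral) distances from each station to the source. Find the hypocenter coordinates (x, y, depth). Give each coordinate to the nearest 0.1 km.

Each station gives a sphere (x−x_i)² + (y−y_i)² + z² = d_i² (stations at z=0).
Subtracting the K sphere from L and M: z² cancels, leaving linear equations in x and y:
87.6 x + 68.4 y = -3753.07
52.8 x + 118.2 y = -5795.10
Solving: x ≈ -7.004, y ≈ -45.899 km (keep extra digits for the depth step; rounded: -7.0, -45.9).
Then from the K sphere: z² = 77.48² − (x + 76.5)² − (y + 62.6)² with x = -7.004, y = -45.899, so z ≈ 29.909 ≈ 29.9 km.

(-7.0, -45.9, 29.9)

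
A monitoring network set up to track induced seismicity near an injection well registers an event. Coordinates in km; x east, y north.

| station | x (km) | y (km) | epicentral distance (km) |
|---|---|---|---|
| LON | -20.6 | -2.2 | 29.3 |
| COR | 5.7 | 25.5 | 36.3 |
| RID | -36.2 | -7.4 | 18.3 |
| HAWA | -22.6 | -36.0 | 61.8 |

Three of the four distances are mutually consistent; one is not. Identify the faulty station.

Solve using three stations at a time. Using LON, COR, HAWA (subtract circle equations pairwise → linear system) gives (x, y) ≈ (-30.5, 25.2).
Distances from that point to each station vs reported:
  LON: calculated 29.1 vs reported 29.3 → residual 0.2 km
  COR: calculated 36.2 vs reported 36.3 → residual 0.1 km
  RID: calculated 33.1 vs reported 18.3 → residual 14.8 km
  HAWA: calculated 61.7 vs reported 61.8 → residual 0.1 km
LON, COR, HAWA are mutually consistent (residuals ≈ 0); RID is off by 14.8 km.

RID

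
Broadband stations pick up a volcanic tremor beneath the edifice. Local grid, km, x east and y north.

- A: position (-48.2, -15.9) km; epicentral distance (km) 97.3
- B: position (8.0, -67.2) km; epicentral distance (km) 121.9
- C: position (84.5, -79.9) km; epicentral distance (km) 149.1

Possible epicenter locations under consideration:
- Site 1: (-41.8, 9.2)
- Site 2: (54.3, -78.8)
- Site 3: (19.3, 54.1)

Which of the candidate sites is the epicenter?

For each candidate, compare |candidate − station| to the reported distance:
Site 1: residuals A 71.4, B 30.7, C 5.5 → max 71.4 km
Site 2: residuals A 23.0, B 74.2, C 118.9 → max 118.9 km
Site 3: residuals A 0.1, B 0.1, C 0.1 → max 0.1 km
Only Site 3 has all residuals ≈ 0.

Site 3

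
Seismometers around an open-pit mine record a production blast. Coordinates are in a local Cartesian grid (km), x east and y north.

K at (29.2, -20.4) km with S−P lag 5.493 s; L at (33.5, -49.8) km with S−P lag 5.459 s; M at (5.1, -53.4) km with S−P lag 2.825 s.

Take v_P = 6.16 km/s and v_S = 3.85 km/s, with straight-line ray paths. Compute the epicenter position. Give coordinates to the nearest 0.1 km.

Distance from S−P lag: d = Δt · v_P v_S / (v_P − v_S) = Δt · (6.16·3.85)/(6.16−3.85) ≈ 10.2667·Δt.
So d_K = 56.39, d_L = 56.05, d_M = 29.00 km.
Circle about each station: (x − 29.2)² + (y + 20.4)² = 56.39²; (x − 33.5)² + (y + 49.8)² = 56.05²; (x − 5.1)² + (y + 53.4)² = 29.00².
Subtracting pairs of circle equations eliminates x²+y² and gives linear equations (the radical axes):
8.6 x − 58.8 y = 2371.72
-48.2 x − 66.0 y = 3947.60
Solving the 2×2 system: x ≈ -22.2, y ≈ -43.6 km.

x ≈ -22.2 km, y ≈ -43.6 km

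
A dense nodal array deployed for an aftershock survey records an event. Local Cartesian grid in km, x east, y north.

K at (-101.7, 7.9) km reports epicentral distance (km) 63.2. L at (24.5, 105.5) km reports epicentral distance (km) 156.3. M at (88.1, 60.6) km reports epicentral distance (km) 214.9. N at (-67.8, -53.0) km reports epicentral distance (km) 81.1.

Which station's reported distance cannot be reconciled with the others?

Solve using three stations at a time. Using K, L, M (subtract circle equations pairwise → linear system) gives (x, y) ≈ (-126.8, 66.0).
Distances from that point to each station vs reported:
  K: calculated 63.3 vs reported 63.2 → residual 0.1 km
  L: calculated 156.3 vs reported 156.3 → residual 0.0 km
  M: calculated 214.9 vs reported 214.9 → residual 0.0 km
  N: calculated 132.8 vs reported 81.1 → residual 51.7 km
K, L, M are mutually consistent (residuals ≈ 0); N is off by 51.7 km.

N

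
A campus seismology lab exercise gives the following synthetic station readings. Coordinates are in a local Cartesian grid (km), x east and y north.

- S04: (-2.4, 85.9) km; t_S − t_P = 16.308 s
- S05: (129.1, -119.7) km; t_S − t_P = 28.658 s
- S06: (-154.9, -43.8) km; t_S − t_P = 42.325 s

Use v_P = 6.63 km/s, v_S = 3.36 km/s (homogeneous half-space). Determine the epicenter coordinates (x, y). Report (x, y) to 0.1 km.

Distance from S−P lag: d = Δt · v_P v_S / (v_P − v_S) = Δt · (6.63·3.36)/(6.63−3.36) ≈ 6.8125·Δt.
So d_S04 = 111.10, d_S05 = 195.23, d_S06 = 288.34 km.
Circle about each station: (x + 2.4)² + (y − 85.9)² = 111.10²; (x − 129.1)² + (y + 119.7)² = 195.23²; (x + 154.9)² + (y + 43.8)² = 288.34².
Subtracting pairs of circle equations eliminates x²+y² and gives linear equations (the radical axes):
263.0 x − 411.2 y = -2161.21
-305.0 x − 259.4 y = -52268.87
Solving the 2×2 system: x ≈ 108.1, y ≈ 74.4 km.

x ≈ 108.1 km, y ≈ 74.4 km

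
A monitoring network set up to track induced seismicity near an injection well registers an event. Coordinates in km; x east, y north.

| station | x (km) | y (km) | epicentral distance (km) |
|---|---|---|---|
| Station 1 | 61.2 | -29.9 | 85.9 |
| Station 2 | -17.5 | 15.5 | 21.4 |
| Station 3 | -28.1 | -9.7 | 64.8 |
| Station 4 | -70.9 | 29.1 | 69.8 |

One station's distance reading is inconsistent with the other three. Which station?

Station 3

Solve using three stations at a time. Using Station 1, Station 2, Station 4 (subtract circle equations pairwise → linear system) gives (x, y) ≈ (-1.1, 29.2).
Distances from that point to each station vs reported:
  Station 1: calculated 85.9 vs reported 85.9 → residual 0.0 km
  Station 2: calculated 21.4 vs reported 21.4 → residual 0.0 km
  Station 3: calculated 47.4 vs reported 64.8 → residual 17.4 km
  Station 4: calculated 69.8 vs reported 69.8 → residual 0.0 km
Station 1, Station 2, Station 4 are mutually consistent (residuals ≈ 0); Station 3 is off by 17.4 km.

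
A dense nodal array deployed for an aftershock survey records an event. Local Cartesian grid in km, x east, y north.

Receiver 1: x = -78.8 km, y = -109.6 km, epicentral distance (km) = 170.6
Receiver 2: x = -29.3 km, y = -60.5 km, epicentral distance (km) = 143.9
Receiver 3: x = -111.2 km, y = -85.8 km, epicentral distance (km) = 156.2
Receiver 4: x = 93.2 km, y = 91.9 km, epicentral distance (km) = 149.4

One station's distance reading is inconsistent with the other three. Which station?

Solve using three stations at a time. Using Receiver 1, Receiver 3, Receiver 4 (subtract circle equations pairwise → linear system) gives (x, y) ≈ (-52.5, 59.0).
Distances from that point to each station vs reported:
  Receiver 1: calculated 170.6 vs reported 170.6 → residual 0.0 km
  Receiver 2: calculated 121.7 vs reported 143.9 → residual 22.2 km
  Receiver 3: calculated 156.2 vs reported 156.2 → residual 0.0 km
  Receiver 4: calculated 149.4 vs reported 149.4 → residual 0.0 km
Receiver 1, Receiver 3, Receiver 4 are mutually consistent (residuals ≈ 0); Receiver 2 is off by 22.2 km.

Receiver 2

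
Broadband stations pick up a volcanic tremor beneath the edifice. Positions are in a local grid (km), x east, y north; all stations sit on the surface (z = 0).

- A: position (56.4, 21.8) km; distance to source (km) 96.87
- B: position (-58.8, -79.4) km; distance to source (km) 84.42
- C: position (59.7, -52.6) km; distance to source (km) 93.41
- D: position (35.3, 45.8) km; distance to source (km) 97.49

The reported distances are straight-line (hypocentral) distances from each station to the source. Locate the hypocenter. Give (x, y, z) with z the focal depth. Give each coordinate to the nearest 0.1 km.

Each station gives a sphere (x−x_i)² + (y−y_i)² + z² = d_i² (stations at z=0).
Subtracting the A sphere from B and C: z² cancels, leaving linear equations in x and y:
-230.4 x − 202.4 y = 8362.66
6.6 x − 148.8 y = 3333.02
Solving: x ≈ -15.996, y ≈ -23.109 km (keep extra digits for the depth step; rounded: -16.0, -23.1).
Then from the A sphere: z² = 96.87² − (x − 56.4)² − (y − 21.8)² with x = -15.996, y = -23.109, so z ≈ 46.106 ≈ 46.1 km.

(-16.0, -23.1, 46.1)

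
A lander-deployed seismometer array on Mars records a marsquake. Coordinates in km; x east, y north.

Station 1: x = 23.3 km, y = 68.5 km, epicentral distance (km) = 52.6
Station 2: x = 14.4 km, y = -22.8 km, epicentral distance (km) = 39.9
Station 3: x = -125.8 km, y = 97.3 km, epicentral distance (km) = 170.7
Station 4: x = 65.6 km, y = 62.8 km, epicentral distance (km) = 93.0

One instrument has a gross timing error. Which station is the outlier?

Station 4

Solve using three stations at a time. Using Station 1, Station 2, Station 3 (subtract circle equations pairwise → linear system) gives (x, y) ≈ (24.2, 15.9).
Distances from that point to each station vs reported:
  Station 1: calculated 52.6 vs reported 52.6 → residual 0.0 km
  Station 2: calculated 39.9 vs reported 39.9 → residual 0.0 km
  Station 3: calculated 170.7 vs reported 170.7 → residual 0.0 km
  Station 4: calculated 62.5 vs reported 93.0 → residual 30.5 km
Station 1, Station 2, Station 3 are mutually consistent (residuals ≈ 0); Station 4 is off by 30.5 km.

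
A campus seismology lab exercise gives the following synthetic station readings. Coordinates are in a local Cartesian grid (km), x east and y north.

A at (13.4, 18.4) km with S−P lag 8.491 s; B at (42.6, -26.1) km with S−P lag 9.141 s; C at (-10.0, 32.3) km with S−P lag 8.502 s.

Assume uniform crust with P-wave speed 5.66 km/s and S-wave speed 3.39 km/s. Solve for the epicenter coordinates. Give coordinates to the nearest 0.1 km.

Distance from S−P lag: d = Δt · v_P v_S / (v_P − v_S) = Δt · (5.66·3.39)/(5.66−3.39) ≈ 8.4526·Δt.
So d_A = 71.77, d_B = 77.27, d_C = 71.86 km.
Circle about each station: (x − 13.4)² + (y − 18.4)² = 71.77²; (x − 42.6)² + (y + 26.1)² = 77.27²; (x + 10.0)² + (y − 32.3)² = 71.86².
Subtracting the A equation from the B and C equations removes the quadratic terms:
58.4 x − 89.0 y = 1158.13
-46.8 x + 27.8 y = 612.24
Solving the 2×2 system: x ≈ -34.1, y ≈ -35.4 km.
Check against A (with the unrounded x, y): √((x − 13.4)²+(y − 18.4)²) = 71.77 ≈ 71.77 km. ✓

-34.1 km east, -35.4 km north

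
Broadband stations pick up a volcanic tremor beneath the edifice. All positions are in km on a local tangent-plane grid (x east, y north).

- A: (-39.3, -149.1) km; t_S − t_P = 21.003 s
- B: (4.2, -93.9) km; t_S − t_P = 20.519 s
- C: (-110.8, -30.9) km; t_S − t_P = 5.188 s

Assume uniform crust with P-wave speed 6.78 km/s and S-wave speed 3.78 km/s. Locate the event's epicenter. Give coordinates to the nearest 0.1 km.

(-147.4, -5.9)

Distance from S−P lag: d = Δt · v_P v_S / (v_P − v_S) = Δt · (6.78·3.78)/(6.78−3.78) ≈ 8.5428·Δt.
So d_A = 179.42, d_B = 175.29, d_C = 44.32 km.
Circle about each station: (x + 39.3)² + (y + 149.1)² = 179.42²; (x − 4.2)² + (y + 93.9)² = 175.29²; (x + 110.8)² + (y + 30.9)² = 44.32².
Subtracting pairs of circle equations eliminates x²+y² and gives linear equations (the radical axes):
87.0 x + 110.4 y = -13475.50
-143.0 x + 236.4 y = 19683.42
Solving the 2×2 system: x ≈ -147.4, y ≈ -5.9 km.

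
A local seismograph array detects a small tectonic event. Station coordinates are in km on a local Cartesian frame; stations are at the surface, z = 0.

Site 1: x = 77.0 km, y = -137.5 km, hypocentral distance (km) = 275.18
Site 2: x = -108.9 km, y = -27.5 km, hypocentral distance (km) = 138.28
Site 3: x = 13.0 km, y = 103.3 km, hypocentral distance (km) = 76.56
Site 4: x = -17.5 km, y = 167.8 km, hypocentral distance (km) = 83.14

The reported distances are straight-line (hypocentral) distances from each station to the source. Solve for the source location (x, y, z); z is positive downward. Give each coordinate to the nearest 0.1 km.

Each station gives a sphere (x−x_i)² + (y−y_i)² + z² = d_i² (stations at z=0).
Subtracting the Site 1 sphere from Site 2 and Site 3: z² cancels, leaving linear equations in x and y:
-371.8 x + 220.0 y = 44382.88
-128.0 x + 481.6 y = 55867.24
Solving: x ≈ -60.199, y ≈ 100.004 km (keep extra digits for the depth step; rounded: -60.2, 100.0).
Then from the Site 1 sphere: z² = 275.18² − (x − 77.0)² − (y + 137.5)² with x = -60.199, y = 100.004, so z ≈ 22.188 ≈ 22.2 km.

(-60.2, 100.0, 22.2)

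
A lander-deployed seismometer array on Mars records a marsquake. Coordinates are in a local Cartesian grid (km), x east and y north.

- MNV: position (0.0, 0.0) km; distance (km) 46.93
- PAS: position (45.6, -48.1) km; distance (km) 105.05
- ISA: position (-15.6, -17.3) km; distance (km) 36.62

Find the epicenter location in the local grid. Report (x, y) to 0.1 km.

Circle about each station: x² + y² = 46.93²; (x − 45.6)² + (y + 48.1)² = 105.05²; (x + 15.6)² + (y + 17.3)² = 36.62².
Subtracting pairs of circle equations eliminates x²+y² and gives linear equations (the radical axes):
91.2 x − 96.2 y = -4440.11
-31.2 x − 34.6 y = 1404.05
Solving the 2×2 system: x ≈ -46.9, y ≈ 1.7 km.

-46.9 km east, 1.7 km north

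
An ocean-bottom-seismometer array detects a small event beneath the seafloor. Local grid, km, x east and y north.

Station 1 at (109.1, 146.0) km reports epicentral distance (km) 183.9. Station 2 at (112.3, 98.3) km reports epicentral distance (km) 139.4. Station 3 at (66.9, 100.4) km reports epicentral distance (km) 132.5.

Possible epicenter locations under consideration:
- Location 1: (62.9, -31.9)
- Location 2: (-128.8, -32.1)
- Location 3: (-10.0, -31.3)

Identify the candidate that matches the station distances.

Location 1

For each candidate, compare |candidate − station| to the reported distance:
Location 1: residuals Station 1 0.1, Station 2 0.1, Station 3 0.1 → max 0.1 km
Location 2: residuals Station 1 113.3, Station 2 134.7, Station 3 103.8 → max 134.7 km
Location 3: residuals Station 1 29.7, Station 2 38.8, Station 3 20.0 → max 38.8 km
Only Location 1 has all residuals ≈ 0.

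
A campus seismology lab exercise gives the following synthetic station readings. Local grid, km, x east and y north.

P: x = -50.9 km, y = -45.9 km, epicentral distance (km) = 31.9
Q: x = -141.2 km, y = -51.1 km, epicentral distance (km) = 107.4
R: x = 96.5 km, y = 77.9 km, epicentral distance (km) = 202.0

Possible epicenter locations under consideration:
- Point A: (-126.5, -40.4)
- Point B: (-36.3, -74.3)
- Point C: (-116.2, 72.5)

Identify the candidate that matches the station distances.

Point B

For each candidate, compare |candidate − station| to the reported distance:
Point A: residuals P 43.9, Q 89.2, R 50.4 → max 89.2 km
Point B: residuals P 0.0, Q 0.0, R 0.0 → max 0.0 km
Point C: residuals P 103.3, Q 18.7, R 10.8 → max 103.3 km
Only Point B has all residuals ≈ 0.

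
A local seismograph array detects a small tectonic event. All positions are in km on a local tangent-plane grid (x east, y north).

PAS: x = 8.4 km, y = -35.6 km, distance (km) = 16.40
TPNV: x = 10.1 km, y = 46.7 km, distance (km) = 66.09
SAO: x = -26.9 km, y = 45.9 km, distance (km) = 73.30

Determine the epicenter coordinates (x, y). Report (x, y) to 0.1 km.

Circle about each station: (x − 8.4)² + (y + 35.6)² = 16.40²; (x − 10.1)² + (y − 46.7)² = 66.09²; (x + 26.9)² + (y − 45.9)² = 73.30².
Subtracting pairs of circle equations eliminates x²+y² and gives linear equations (the radical axes):
3.4 x + 164.6 y = -3153.95
-70.6 x + 163.0 y = -3611.43
Solving the 2×2 system: x ≈ 6.6, y ≈ -19.3 km.

6.6 km east, -19.3 km north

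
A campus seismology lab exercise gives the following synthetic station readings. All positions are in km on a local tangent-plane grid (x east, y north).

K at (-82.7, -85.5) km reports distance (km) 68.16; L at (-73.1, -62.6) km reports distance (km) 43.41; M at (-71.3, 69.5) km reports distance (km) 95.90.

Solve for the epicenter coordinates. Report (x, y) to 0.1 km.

-52.3 km east, -24.5 km north

Circle about each station: (x + 82.7)² + (y + 85.5)² = 68.16²; (x + 73.1)² + (y + 62.6)² = 43.41²; (x + 71.3)² + (y − 69.5)² = 95.90².
Subtracting the K equation from the L and M equations removes the quadratic terms:
19.2 x + 45.8 y = -2125.81
22.8 x + 310.0 y = -8786.62
Solving the 2×2 system: x ≈ -52.3, y ≈ -24.5 km.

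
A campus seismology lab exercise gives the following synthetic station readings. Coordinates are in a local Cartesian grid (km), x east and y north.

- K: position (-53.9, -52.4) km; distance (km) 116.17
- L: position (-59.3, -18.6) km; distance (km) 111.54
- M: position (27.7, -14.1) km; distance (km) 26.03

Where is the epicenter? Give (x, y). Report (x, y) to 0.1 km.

51.1 km east, -2.7 km north

Circle about each station: (x + 53.9)² + (y + 52.4)² = 116.17²; (x + 59.3)² + (y + 18.6)² = 111.54²; (x − 27.7)² + (y + 14.1)² = 26.03².
Subtracting the K equation from the L and M equations removes the quadratic terms:
-10.8 x + 67.6 y = -734.22
163.2 x + 76.6 y = 8133.04
Solving the 2×2 system: x ≈ 51.1, y ≈ -2.7 km.
Check against K (with the unrounded x, y): √((x + 53.9)²+(y + 52.4)²) = 116.17 ≈ 116.17 km. ✓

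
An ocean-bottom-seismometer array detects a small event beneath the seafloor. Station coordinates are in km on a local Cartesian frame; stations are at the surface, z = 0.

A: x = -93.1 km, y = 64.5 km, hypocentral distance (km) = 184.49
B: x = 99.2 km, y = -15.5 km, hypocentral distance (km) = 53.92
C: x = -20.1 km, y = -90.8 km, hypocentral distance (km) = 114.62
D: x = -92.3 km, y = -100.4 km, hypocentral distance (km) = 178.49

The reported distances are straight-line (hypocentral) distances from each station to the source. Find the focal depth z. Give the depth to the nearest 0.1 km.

Each station gives a sphere (x−x_i)² + (y−y_i)² + z² = d_i² (stations at z=0).
Subtracting the A sphere from B and C: z² cancels, leaving linear equations in x and y:
384.6 x − 160.0 y = 28382.22
146.0 x − 310.6 y = 16719.61
Solving: x ≈ 63.898, y ≈ -23.794 km (keep extra digits for the depth step; rounded: 63.9, -23.8).
Then from the A sphere: z² = 184.49² − (x + 93.1)² − (y − 64.5)² with x = 63.898, y = -23.794, so z ≈ 39.904 ≈ 39.9 km.
Check against D (with the unrounded solution): distance 178.49 ≈ 178.49 km. ✓

depth ≈ 39.9 km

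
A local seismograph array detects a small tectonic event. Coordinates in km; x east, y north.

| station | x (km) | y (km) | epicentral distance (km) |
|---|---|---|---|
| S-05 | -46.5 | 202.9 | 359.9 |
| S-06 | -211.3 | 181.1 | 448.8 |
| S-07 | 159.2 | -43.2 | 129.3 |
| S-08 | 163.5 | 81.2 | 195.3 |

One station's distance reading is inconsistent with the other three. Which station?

Solve using three stations at a time. Using S-05, S-06, S-08 (subtract circle equations pairwise → linear system) gives (x, y) ≈ (129.3, -111.2).
Distances from that point to each station vs reported:
  S-05: calculated 360.0 vs reported 359.9 → residual 0.1 km
  S-06: calculated 448.8 vs reported 448.8 → residual 0.0 km
  S-07: calculated 74.3 vs reported 129.3 → residual 55.0 km
  S-08: calculated 195.4 vs reported 195.3 → residual 0.1 km
S-05, S-06, S-08 are mutually consistent (residuals ≈ 0); S-07 is off by 55.0 km.

S-07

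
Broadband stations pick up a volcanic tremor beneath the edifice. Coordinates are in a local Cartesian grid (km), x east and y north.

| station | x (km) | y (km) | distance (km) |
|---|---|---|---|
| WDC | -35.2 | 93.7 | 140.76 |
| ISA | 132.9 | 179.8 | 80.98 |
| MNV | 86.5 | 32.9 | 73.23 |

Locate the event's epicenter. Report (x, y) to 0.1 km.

105.2 km east, 103.7 km north

Circle about each station: (x + 35.2)² + (y − 93.7)² = 140.76²; (x − 132.9)² + (y − 179.8)² = 80.98²; (x − 86.5)² + (y − 32.9)² = 73.23².
Subtracting pairs of circle equations eliminates x²+y² and gives linear equations (the radical axes):
336.2 x + 172.2 y = 53227.34
243.4 x − 121.6 y = 12996.67
Solving the 2×2 system: x ≈ 105.2, y ≈ 103.7 km.
Check against WDC (with the unrounded x, y): √((x + 35.2)²+(y − 93.7)²) = 140.76 ≈ 140.76 km. ✓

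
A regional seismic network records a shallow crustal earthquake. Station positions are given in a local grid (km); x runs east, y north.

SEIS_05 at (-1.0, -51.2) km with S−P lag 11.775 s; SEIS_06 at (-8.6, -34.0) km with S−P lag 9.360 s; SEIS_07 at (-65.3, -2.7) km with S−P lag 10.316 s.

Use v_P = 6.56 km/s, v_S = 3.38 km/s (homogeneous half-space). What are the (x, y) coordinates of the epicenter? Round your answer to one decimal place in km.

x ≈ -1.7 km, y ≈ 30.9 km

Distance from S−P lag: d = Δt · v_P v_S / (v_P − v_S) = Δt · (6.56·3.38)/(6.56−3.38) ≈ 6.9726·Δt.
So d_SEIS_05 = 82.10, d_SEIS_06 = 65.26, d_SEIS_07 = 71.93 km.
Circle about each station: (x + 1.0)² + (y + 51.2)² = 82.10²; (x + 8.6)² + (y + 34.0)² = 65.26²; (x + 65.3)² + (y + 2.7)² = 71.93².
Subtracting the SEIS_05 equation from the SEIS_06 and SEIS_07 equations removes the quadratic terms:
-15.2 x + 34.4 y = 1089.06
-128.6 x + 97.0 y = 3215.43
Solving the 2×2 system: x ≈ -1.7, y ≈ 30.9 km.
Check against SEIS_05 (with the unrounded x, y): √((x + 1.0)²+(y + 51.2)²) = 82.12 ≈ 82.10 km. ✓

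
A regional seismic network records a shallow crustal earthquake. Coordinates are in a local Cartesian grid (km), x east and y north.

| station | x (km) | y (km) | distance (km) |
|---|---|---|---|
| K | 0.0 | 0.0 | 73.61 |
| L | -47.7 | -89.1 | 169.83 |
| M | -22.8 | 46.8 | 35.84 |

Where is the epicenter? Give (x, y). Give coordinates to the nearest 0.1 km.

Circle about each station: x² + y² = 73.61²; (x + 47.7)² + (y + 89.1)² = 169.83²; (x + 22.8)² + (y − 46.8)² = 35.84².
Subtracting the K equation from the L and M equations removes the quadratic terms:
-95.4 x − 178.2 y = -13209.70
-45.6 x + 93.6 y = 6844.01
Solving the 2×2 system: x ≈ 1.0, y ≈ 73.6 km.
Check against K (with the unrounded x, y): √(x²+y²) = 73.61 ≈ 73.61 km. ✓

x ≈ 1.0 km, y ≈ 73.6 km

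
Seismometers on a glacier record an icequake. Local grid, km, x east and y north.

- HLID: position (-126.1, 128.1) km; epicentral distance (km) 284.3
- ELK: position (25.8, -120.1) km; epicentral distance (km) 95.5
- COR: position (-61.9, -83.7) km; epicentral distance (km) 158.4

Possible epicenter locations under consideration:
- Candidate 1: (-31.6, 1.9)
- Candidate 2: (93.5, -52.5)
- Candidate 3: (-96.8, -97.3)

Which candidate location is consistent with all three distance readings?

Candidate 2

For each candidate, compare |candidate − station| to the reported distance:
Candidate 1: residuals HLID 126.6, ELK 39.3, COR 67.6 → max 126.6 km
Candidate 2: residuals HLID 0.0, ELK 0.2, COR 0.1 → max 0.2 km
Candidate 3: residuals HLID 57.0, ELK 29.2, COR 120.9 → max 120.9 km
Only Candidate 2 has all residuals ≈ 0.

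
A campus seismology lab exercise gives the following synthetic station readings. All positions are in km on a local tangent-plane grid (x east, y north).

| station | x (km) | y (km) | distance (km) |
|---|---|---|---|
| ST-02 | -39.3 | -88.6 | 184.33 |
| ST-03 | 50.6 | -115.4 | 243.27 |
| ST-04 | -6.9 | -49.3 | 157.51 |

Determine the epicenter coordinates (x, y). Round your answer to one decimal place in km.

Circle about each station: (x + 39.3)² + (y + 88.6)² = 184.33²; (x − 50.6)² + (y + 115.4)² = 243.27²; (x + 6.9)² + (y + 49.3)² = 157.51².
Subtracting the ST-02 equation from the ST-03 and ST-04 equations removes the quadratic terms:
179.8 x − 53.6 y = -18719.67
64.8 x + 78.6 y = 2251.80
Solving the 2×2 system: x ≈ -76.7, y ≈ 91.9 km.
Check against ST-02 (with the unrounded x, y): √((x + 39.3)²+(y + 88.6)²) = 184.34 ≈ 184.33 km. ✓

-76.7 km east, 91.9 km north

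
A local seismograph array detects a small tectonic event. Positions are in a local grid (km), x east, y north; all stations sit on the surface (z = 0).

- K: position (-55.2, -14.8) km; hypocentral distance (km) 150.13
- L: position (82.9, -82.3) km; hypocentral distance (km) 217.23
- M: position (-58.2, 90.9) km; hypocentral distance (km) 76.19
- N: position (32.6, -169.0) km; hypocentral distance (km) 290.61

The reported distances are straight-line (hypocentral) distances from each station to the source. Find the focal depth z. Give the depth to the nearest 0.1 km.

depth ≈ 28.8 km

Each station gives a sphere (x−x_i)² + (y−y_i)² + z² = d_i² (stations at z=0).
Subtracting the K sphere from L and M: z² cancels, leaving linear equations in x and y:
276.2 x − 135.0 y = -14270.24
-6.0 x + 211.4 y = 25118.07
Solving: x ≈ 6.499, y ≈ 119.002 km (keep extra digits for the depth step; rounded: 6.5, 119.0).
Then from the K sphere: z² = 150.13² − (x + 55.2)² − (y + 14.8)² with x = 6.499, y = 119.002, so z ≈ 28.797 ≈ 28.8 km.
Check against N (with the unrounded solution): distance 290.61 ≈ 290.61 km. ✓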